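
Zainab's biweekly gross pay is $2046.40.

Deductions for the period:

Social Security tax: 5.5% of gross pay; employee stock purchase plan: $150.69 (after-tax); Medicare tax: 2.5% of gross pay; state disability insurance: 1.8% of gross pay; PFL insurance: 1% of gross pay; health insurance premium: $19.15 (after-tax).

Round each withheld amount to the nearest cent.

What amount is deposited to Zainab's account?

Social Security tax: $2046.40 × 0.055 = $112.55
PFL insurance: $2046.40 × 0.01 = $20.46
State disability insurance: $2046.40 × 0.018 = $36.84
Medicare tax: $2046.40 × 0.025 = $51.16
Employee stock purchase plan: $150.69
Health insurance premium: $19.15
Total deductions = $112.55 + $20.46 + $36.84 + $51.16 + $150.69 + $19.15 = $390.85
Net pay = $2046.40 − $390.85 = $1655.55

$1655.55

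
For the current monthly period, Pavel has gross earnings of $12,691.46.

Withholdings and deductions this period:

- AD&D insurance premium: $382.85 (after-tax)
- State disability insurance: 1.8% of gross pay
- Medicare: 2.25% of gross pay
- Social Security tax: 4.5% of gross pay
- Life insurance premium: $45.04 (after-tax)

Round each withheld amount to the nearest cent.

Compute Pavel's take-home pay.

$11,178.44

State disability insurance: $12,691.46 × 0.018 = $228.45
Medicare: $12,691.46 × 0.0225 = $285.56
Social Security tax: $12,691.46 × 0.045 = $571.12
Life insurance premium: $45.04
AD&D insurance premium: $382.85
Total deductions = $228.45 + $285.56 + $571.12 + $45.04 + $382.85 = $1,513.02
Net pay = $12,691.46 − $1,513.02 = $11,178.44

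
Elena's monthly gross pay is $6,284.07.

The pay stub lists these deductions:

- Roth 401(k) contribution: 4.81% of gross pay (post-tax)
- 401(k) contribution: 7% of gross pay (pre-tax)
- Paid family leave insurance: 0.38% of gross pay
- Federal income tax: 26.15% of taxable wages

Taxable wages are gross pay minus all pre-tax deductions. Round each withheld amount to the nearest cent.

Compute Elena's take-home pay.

$3,989.79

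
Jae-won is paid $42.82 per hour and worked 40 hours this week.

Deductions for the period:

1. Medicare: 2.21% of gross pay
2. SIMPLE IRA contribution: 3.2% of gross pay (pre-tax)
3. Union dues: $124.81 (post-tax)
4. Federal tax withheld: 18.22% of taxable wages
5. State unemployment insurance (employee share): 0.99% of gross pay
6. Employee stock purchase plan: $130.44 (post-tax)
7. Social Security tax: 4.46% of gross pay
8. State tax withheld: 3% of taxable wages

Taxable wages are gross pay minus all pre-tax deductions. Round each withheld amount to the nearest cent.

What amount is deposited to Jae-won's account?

Gross pay: 40 × $42.82 = $1,712.80
SIMPLE IRA contribution: $1,712.80 × 0.032 = $54.81
Taxable wages = $1,712.80 − $54.81 = $1,657.99
Federal tax withheld: $1,657.99 × 0.1822 = $302.09
State tax withheld: $1,657.99 × 0.03 = $49.74
Social Security tax: $1,712.80 × 0.0446 = $76.39
State unemployment insurance (employee share): $1,712.80 × 0.0099 = $16.96
Medicare: $1,712.80 × 0.0221 = $37.85
Union dues: $124.81
Employee stock purchase plan: $130.44
Total deductions = $54.81 + $302.09 + $49.74 + $76.39 + $16.96 + $37.85 + $124.81 + $130.44 = $793.09
Net pay = $1,712.80 − $793.09 = $919.71

$919.71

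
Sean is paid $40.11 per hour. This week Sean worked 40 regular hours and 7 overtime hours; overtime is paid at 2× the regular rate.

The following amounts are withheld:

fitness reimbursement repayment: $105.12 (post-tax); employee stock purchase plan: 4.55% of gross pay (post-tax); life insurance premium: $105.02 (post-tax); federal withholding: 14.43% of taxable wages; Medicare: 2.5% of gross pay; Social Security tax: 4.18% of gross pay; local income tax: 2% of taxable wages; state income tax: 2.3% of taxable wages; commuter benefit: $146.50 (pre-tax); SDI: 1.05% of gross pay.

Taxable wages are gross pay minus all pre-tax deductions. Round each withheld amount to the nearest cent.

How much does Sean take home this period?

Regular pay: 40 × $40.11 = $1,604.40
Overtime pay: 7 × $40.11 × 2 = $561.54
Gross pay = $1,604.40 + $561.54 = $2,165.94
Commuter benefit: $146.50
Taxable wages = $2,165.94 − $146.50 = $2,019.44
Federal withholding: $2,019.44 × 0.1443 = $291.41
State income tax: $2,019.44 × 0.023 = $46.45
Local income tax: $2,019.44 × 0.02 = $40.39
Social Security tax: $2,165.94 × 0.0418 = $90.54
SDI: $2,165.94 × 0.0105 = $22.74
Medicare: $2,165.94 × 0.025 = $54.15
Employee stock purchase plan: $2,165.94 × 0.0455 = $98.55
Fitness reimbursement repayment: $105.12
Life insurance premium: $105.02
Total deductions = $146.50 + $291.41 + $46.45 + $40.39 + $90.54 + $22.74 + $54.15 + $98.55 + $105.12 + $105.02 = $1,000.87
Net pay = $2,165.94 − $1,000.87 = $1,165.07

$1,165.07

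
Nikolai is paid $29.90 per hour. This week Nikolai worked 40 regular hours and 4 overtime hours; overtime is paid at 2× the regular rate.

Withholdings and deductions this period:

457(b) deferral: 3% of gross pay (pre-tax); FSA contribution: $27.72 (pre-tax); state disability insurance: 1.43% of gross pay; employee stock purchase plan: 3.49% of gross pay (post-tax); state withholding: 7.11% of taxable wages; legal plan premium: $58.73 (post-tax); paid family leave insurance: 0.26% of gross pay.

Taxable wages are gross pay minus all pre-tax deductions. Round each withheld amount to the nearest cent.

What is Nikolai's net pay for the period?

$1,134.34

Regular pay: 40 × $29.90 = $1,196.00
Overtime pay: 4 × $29.90 × 2 = $239.20
Gross pay = $1,196.00 + $239.20 = $1,435.20
FSA contribution: $27.72
457(b) deferral: $1,435.20 × 0.03 = $43.06
Pre-tax total = $27.72 + $43.06 = $70.78
Taxable wages = $1,435.20 − $70.78 = $1,364.42
State withholding: $1,364.42 × 0.0711 = $97.01
State disability insurance: $1,435.20 × 0.0143 = $20.52
Paid family leave insurance: $1,435.20 × 0.0026 = $3.73
Employee stock purchase plan: $1,435.20 × 0.0349 = $50.09
Legal plan premium: $58.73
Total deductions = $27.72 + $43.06 + $97.01 + $20.52 + $3.73 + $50.09 + $58.73 = $300.86
Net pay = $1,435.20 − $300.86 = $1,134.34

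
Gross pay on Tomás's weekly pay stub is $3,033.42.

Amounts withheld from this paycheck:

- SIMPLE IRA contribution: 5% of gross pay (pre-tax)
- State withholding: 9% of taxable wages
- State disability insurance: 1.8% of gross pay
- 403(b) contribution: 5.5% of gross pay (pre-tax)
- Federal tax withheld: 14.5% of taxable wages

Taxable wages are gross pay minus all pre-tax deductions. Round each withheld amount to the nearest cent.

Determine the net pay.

$2,022.31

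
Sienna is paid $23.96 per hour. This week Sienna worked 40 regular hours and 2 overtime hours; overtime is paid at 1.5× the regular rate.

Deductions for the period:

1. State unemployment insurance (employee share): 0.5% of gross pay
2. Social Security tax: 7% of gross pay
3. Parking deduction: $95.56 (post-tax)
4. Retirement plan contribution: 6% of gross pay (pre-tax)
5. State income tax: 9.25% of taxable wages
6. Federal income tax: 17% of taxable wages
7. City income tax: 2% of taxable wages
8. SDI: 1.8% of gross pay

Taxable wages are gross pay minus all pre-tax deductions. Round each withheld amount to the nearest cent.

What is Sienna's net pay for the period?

$503.49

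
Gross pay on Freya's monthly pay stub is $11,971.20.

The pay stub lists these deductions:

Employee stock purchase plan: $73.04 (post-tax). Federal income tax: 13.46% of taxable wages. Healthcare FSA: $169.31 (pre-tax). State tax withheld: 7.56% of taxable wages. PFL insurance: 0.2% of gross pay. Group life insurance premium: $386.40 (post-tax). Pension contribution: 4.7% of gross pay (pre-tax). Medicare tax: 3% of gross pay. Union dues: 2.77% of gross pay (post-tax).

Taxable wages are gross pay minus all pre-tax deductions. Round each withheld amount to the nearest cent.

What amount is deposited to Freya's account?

Pension contribution: $11,971.20 × 0.047 = $562.65
Healthcare FSA: $169.31
Pre-tax total = $562.65 + $169.31 = $731.96
Taxable wages = $11,971.20 − $731.96 = $11,239.24
State tax withheld: $11,239.24 × 0.0756 = $849.69
Federal income tax: $11,239.24 × 0.1346 = $1,512.80
PFL insurance: $11,971.20 × 0.002 = $23.94
Medicare tax: $11,971.20 × 0.03 = $359.14
Group life insurance premium: $386.40
Union dues: $11,971.20 × 0.0277 = $331.60
Employee stock purchase plan: $73.04
Total deductions = $562.65 + $169.31 + $849.69 + $1,512.80 + $23.94 + $359.14 + $386.40 + $331.60 + $73.04 = $4,268.57
Net pay = $11,971.20 − $4,268.57 = $7,702.63

$7,702.63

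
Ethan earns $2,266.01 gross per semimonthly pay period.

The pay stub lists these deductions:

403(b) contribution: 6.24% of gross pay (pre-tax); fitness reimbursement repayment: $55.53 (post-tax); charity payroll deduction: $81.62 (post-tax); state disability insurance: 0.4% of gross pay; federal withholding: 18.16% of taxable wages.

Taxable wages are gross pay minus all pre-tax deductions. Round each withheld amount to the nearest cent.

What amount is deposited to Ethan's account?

403(b) contribution: $2,266.01 × 0.0624 = $141.40
Taxable wages = $2,266.01 − $141.40 = $2,124.61
Federal withholding: $2,124.61 × 0.1816 = $385.83
State disability insurance: $2,266.01 × 0.004 = $9.06
Charity payroll deduction: $81.62
Fitness reimbursement repayment: $55.53
Total deductions = $141.40 + $385.83 + $9.06 + $81.62 + $55.53 = $673.44
Net pay = $2,266.01 − $673.44 = $1,592.57

$1,592.57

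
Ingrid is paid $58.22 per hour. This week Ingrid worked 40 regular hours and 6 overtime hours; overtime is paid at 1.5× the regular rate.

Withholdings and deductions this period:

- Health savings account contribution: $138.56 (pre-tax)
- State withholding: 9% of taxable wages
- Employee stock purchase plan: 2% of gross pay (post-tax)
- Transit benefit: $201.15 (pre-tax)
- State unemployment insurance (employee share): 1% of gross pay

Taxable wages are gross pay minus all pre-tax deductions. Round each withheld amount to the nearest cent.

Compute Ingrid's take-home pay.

Regular pay: 40 × $58.22 = $2328.80
Overtime pay: 6 × $58.22 × 1.5 = $523.98
Gross pay = $2328.80 + $523.98 = $2852.78
Transit benefit: $201.15
Health savings account contribution: $138.56
Pre-tax total = $201.15 + $138.56 = $339.71
Taxable wages = $2852.78 − $339.71 = $2513.07
State withholding: $2513.07 × 0.09 = $226.18
State unemployment insurance (employee share): $2852.78 × 0.01 = $28.53
Employee stock purchase plan: $2852.78 × 0.02 = $57.06
Total deductions = $201.15 + $138.56 + $226.18 + $28.53 + $57.06 = $651.48
Net pay = $2852.78 − $651.48 = $2201.30

$2201.30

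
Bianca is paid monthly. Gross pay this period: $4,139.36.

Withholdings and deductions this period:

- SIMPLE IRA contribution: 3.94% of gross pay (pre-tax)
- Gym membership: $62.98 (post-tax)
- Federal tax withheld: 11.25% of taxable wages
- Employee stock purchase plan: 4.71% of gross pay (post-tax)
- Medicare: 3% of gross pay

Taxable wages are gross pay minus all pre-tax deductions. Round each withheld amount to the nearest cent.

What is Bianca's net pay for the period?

$3,146.82

SIMPLE IRA contribution: $4,139.36 × 0.0394 = $163.09
Taxable wages = $4,139.36 − $163.09 = $3,976.27
Federal tax withheld: $3,976.27 × 0.1125 = $447.33
Medicare: $4,139.36 × 0.03 = $124.18
Employee stock purchase plan: $4,139.36 × 0.0471 = $194.96
Gym membership: $62.98
Total deductions = $163.09 + $447.33 + $124.18 + $194.96 + $62.98 = $992.54
Net pay = $4,139.36 − $992.54 = $3,146.82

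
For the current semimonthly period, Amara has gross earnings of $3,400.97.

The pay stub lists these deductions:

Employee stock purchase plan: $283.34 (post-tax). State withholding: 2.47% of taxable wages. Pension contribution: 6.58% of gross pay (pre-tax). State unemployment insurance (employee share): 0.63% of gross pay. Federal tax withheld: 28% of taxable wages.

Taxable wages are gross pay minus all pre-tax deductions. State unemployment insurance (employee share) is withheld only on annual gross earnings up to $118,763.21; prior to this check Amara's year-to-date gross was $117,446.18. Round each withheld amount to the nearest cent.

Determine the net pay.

Pension contribution: $3,400.97 × 0.0658 = $223.78
Taxable wages = $3,400.97 − $223.78 = $3,177.19
Federal tax withheld: $3,177.19 × 0.28 = $889.61
State withholding: $3,177.19 × 0.0247 = $78.48
State unemployment insurance (employee share): only $118,763.21 − $117,446.18 = $1,317.03 of this check is subject → $1,317.03 × 0.0063 = $8.30
Employee stock purchase plan: $283.34
Total deductions = $223.78 + $889.61 + $78.48 + $8.30 + $283.34 = $1,483.51
Net pay = $3,400.97 − $1,483.51 = $1,917.46

$1,917.46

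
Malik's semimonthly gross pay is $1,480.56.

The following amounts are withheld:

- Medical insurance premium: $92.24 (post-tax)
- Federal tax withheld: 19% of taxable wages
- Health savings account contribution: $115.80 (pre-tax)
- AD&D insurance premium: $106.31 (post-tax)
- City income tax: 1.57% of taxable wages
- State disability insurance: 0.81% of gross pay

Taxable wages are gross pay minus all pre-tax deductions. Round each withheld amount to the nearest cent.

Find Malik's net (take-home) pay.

$873.49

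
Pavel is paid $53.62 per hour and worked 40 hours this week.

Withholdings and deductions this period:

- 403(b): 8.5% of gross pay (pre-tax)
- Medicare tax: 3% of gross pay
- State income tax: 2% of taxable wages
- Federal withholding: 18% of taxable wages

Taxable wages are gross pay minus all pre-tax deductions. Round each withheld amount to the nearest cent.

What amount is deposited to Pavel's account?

$1,505.65

Gross pay: 40 × $53.62 = $2,144.80
403(b): $2,144.80 × 0.085 = $182.31
Taxable wages = $2,144.80 − $182.31 = $1,962.49
Federal withholding: $1,962.49 × 0.18 = $353.25
State income tax: $1,962.49 × 0.02 = $39.25
Medicare tax: $2,144.80 × 0.03 = $64.34
Total deductions = $182.31 + $353.25 + $39.25 + $64.34 = $639.15
Net pay = $2,144.80 − $639.15 = $1,505.65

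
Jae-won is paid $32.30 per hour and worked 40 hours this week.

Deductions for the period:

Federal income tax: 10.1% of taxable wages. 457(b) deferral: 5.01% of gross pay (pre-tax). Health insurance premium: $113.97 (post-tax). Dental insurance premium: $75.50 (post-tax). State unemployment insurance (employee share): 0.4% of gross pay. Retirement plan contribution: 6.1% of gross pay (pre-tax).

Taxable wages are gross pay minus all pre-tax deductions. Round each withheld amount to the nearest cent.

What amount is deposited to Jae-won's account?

Gross pay: 40 × $32.30 = $1,292.00
457(b) deferral: $1,292.00 × 0.0501 = $64.73
Retirement plan contribution: $1,292.00 × 0.061 = $78.81
Pre-tax total = $64.73 + $78.81 = $143.54
Taxable wages = $1,292.00 − $143.54 = $1,148.46
Federal income tax: $1,148.46 × 0.101 = $115.99
State unemployment insurance (employee share): $1,292.00 × 0.004 = $5.17
Dental insurance premium: $75.50
Health insurance premium: $113.97
Total deductions = $64.73 + $78.81 + $115.99 + $5.17 + $75.50 + $113.97 = $454.17
Net pay = $1,292.00 − $454.17 = $837.83

$837.83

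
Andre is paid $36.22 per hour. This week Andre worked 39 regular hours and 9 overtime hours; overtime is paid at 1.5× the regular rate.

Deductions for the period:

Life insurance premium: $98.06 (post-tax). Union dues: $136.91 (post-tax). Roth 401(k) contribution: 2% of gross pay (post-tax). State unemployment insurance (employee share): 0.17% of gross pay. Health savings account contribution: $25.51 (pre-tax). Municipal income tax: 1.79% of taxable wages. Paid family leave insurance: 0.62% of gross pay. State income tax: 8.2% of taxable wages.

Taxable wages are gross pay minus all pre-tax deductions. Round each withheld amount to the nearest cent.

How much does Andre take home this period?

$1400.60

Regular pay: 39 × $36.22 = $1412.58
Overtime pay: 9 × $36.22 × 1.5 = $488.97
Gross pay = $1412.58 + $488.97 = $1901.55
Health savings account contribution: $25.51
Taxable wages = $1901.55 − $25.51 = $1876.04
Municipal income tax: $1876.04 × 0.0179 = $33.58
State income tax: $1876.04 × 0.082 = $153.84
Paid family leave insurance: $1901.55 × 0.0062 = $11.79
State unemployment insurance (employee share): $1901.55 × 0.0017 = $3.23
Roth 401(k) contribution: $1901.55 × 0.02 = $38.03
Life insurance premium: $98.06
Union dues: $136.91
Total deductions = $25.51 + $33.58 + $153.84 + $11.79 + $3.23 + $38.03 + $98.06 + $136.91 = $500.95
Net pay = $1901.55 − $500.95 = $1400.60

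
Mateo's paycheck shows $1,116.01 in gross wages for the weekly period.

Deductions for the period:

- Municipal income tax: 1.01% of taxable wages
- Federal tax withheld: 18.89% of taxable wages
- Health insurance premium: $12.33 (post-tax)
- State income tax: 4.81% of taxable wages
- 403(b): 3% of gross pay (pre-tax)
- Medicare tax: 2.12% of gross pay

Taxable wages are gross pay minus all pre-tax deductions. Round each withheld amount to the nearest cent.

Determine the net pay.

403(b): $1,116.01 × 0.03 = $33.48
Taxable wages = $1,116.01 − $33.48 = $1,082.53
Federal tax withheld: $1,082.53 × 0.1889 = $204.49
State income tax: $1,082.53 × 0.0481 = $52.07
Municipal income tax: $1,082.53 × 0.0101 = $10.93
Medicare tax: $1,116.01 × 0.0212 = $23.66
Health insurance premium: $12.33
Total deductions = $33.48 + $204.49 + $52.07 + $10.93 + $23.66 + $12.33 = $336.96
Net pay = $1,116.01 − $336.96 = $779.05

$779.05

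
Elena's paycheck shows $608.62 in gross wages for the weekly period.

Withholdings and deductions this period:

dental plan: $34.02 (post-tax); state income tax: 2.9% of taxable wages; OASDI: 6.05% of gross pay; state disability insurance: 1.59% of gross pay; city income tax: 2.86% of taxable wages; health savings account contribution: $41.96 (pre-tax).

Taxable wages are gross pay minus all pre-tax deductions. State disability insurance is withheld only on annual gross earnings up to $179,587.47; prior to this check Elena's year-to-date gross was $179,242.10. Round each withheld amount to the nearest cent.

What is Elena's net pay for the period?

Health savings account contribution: $41.96
Taxable wages = $608.62 − $41.96 = $566.66
State income tax: $566.66 × 0.029 = $16.43
City income tax: $566.66 × 0.0286 = $16.21
OASDI: $608.62 × 0.0605 = $36.82
State disability insurance: only $179,587.47 − $179,242.10 = $345.37 of this check is subject → $345.37 × 0.0159 = $5.49
Dental plan: $34.02
Total deductions = $41.96 + $16.43 + $16.21 + $36.82 + $5.49 + $34.02 = $150.93
Net pay = $608.62 − $150.93 = $457.69

$457.69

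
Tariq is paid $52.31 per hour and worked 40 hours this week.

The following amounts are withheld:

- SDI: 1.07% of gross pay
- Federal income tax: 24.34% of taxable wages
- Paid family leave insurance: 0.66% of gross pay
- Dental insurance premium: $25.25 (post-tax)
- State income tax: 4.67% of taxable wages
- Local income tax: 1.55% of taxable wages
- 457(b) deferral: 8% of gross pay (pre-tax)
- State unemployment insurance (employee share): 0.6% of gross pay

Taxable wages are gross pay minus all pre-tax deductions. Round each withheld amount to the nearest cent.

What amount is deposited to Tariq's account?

$1262.72

Gross pay: 40 × $52.31 = $2092.40
457(b) deferral: $2092.40 × 0.08 = $167.39
Taxable wages = $2092.40 − $167.39 = $1925.01
State income tax: $1925.01 × 0.0467 = $89.90
Federal income tax: $1925.01 × 0.2434 = $468.55
Local income tax: $1925.01 × 0.0155 = $29.84
Paid family leave insurance: $2092.40 × 0.0066 = $13.81
State unemployment insurance (employee share): $2092.40 × 0.006 = $12.55
SDI: $2092.40 × 0.0107 = $22.39
Dental insurance premium: $25.25
Total deductions = $167.39 + $89.90 + $468.55 + $29.84 + $13.81 + $12.55 + $22.39 + $25.25 = $829.68
Net pay = $2092.40 − $829.68 = $1262.72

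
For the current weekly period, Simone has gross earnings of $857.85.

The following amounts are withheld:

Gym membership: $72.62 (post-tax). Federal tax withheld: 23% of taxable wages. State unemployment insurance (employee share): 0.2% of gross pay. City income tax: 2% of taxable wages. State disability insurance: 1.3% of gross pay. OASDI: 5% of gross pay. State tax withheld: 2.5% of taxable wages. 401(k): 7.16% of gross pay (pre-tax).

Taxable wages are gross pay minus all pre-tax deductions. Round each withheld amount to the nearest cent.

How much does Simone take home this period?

401(k): $857.85 × 0.0716 = $61.42
Taxable wages = $857.85 − $61.42 = $796.43
State tax withheld: $796.43 × 0.025 = $19.91
Federal tax withheld: $796.43 × 0.23 = $183.18
City income tax: $796.43 × 0.02 = $15.93
State unemployment insurance (employee share): $857.85 × 0.002 = $1.72
State disability insurance: $857.85 × 0.013 = $11.15
OASDI: $857.85 × 0.05 = $42.89
Gym membership: $72.62
Total deductions = $61.42 + $19.91 + $183.18 + $15.93 + $1.72 + $11.15 + $42.89 + $72.62 = $408.82
Net pay = $857.85 − $408.82 = $449.03

$449.03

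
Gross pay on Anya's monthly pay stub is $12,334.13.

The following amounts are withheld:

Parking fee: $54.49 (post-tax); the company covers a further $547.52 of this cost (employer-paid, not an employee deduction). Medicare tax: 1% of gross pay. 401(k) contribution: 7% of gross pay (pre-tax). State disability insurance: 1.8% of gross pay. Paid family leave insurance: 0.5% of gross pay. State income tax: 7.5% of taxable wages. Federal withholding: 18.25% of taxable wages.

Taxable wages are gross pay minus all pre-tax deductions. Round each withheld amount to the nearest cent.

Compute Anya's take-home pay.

401(k) contribution: $12,334.13 × 0.07 = $863.39
Taxable wages = $12,334.13 − $863.39 = $11,470.74
Federal withholding: $11,470.74 × 0.1825 = $2,093.41
State income tax: $11,470.74 × 0.075 = $860.31
Medicare tax: $12,334.13 × 0.01 = $123.34
State disability insurance: $12,334.13 × 0.018 = $222.01
Paid family leave insurance: $12,334.13 × 0.005 = $61.67
Parking fee: $54.49
(Employer's $547.52 toward parking fee is not withheld from the employee.)
Total deductions = $863.39 + $2,093.41 + $860.31 + $123.34 + $222.01 + $61.67 + $54.49 = $4,278.62
Net pay = $12,334.13 − $4,278.62 = $8,055.51

$8,055.51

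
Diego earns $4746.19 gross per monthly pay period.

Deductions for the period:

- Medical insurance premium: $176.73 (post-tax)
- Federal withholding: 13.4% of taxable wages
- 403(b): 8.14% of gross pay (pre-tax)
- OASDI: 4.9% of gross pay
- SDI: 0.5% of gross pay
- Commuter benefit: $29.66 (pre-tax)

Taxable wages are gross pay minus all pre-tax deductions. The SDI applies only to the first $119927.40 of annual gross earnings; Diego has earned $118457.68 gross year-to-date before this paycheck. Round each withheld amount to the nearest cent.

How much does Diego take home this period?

Commuter benefit: $29.66
403(b): $4746.19 × 0.0814 = $386.34
Pre-tax total = $29.66 + $386.34 = $416.00
Taxable wages = $4746.19 − $416.00 = $4330.19
Federal withholding: $4330.19 × 0.134 = $580.25
OASDI: $4746.19 × 0.049 = $232.56
SDI: only $119927.40 − $118457.68 = $1469.72 of this check is subject → $1469.72 × 0.005 = $7.35
Medical insurance premium: $176.73
Total deductions = $29.66 + $386.34 + $580.25 + $232.56 + $7.35 + $176.73 = $1412.89
Net pay = $4746.19 − $1412.89 = $3333.30

$3333.30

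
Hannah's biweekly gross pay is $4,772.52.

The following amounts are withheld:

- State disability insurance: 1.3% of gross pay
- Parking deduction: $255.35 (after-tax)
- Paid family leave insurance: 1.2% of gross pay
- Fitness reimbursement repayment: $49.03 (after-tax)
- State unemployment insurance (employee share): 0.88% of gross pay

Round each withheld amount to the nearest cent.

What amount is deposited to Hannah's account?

$4,306.83

Paid family leave insurance: $4,772.52 × 0.012 = $57.27
State disability insurance: $4,772.52 × 0.013 = $62.04
State unemployment insurance (employee share): $4,772.52 × 0.0088 = $42.00
Parking deduction: $255.35
Fitness reimbursement repayment: $49.03
Total deductions = $57.27 + $62.04 + $42.00 + $255.35 + $49.03 = $465.69
Net pay = $4,772.52 − $465.69 = $4,306.83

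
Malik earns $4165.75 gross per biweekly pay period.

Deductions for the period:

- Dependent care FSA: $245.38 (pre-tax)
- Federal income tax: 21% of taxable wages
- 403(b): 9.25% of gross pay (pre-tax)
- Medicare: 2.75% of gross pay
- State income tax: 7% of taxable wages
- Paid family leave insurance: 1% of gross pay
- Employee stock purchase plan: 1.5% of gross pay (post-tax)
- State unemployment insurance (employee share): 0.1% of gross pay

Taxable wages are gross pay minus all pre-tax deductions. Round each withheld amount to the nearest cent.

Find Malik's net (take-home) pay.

$2322.35

Dependent care FSA: $245.38
403(b): $4165.75 × 0.0925 = $385.33
Pre-tax total = $245.38 + $385.33 = $630.71
Taxable wages = $4165.75 − $630.71 = $3535.04
Federal income tax: $3535.04 × 0.21 = $742.36
State income tax: $3535.04 × 0.07 = $247.45
State unemployment insurance (employee share): $4165.75 × 0.001 = $4.17
Medicare: $4165.75 × 0.0275 = $114.56
Paid family leave insurance: $4165.75 × 0.01 = $41.66
Employee stock purchase plan: $4165.75 × 0.015 = $62.49
Total deductions = $245.38 + $385.33 + $742.36 + $247.45 + $4.17 + $114.56 + $41.66 + $62.49 = $1843.40
Net pay = $4165.75 − $1843.40 = $2322.35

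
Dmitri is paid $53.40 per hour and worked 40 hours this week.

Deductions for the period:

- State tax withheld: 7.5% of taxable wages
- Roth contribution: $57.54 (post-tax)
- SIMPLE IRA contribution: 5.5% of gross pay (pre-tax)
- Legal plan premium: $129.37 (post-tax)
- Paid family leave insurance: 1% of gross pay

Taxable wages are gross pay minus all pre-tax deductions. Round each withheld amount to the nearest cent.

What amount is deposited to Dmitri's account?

Gross pay: 40 × $53.40 = $2,136.00
SIMPLE IRA contribution: $2,136.00 × 0.055 = $117.48
Taxable wages = $2,136.00 − $117.48 = $2,018.52
State tax withheld: $2,018.52 × 0.075 = $151.39
Paid family leave insurance: $2,136.00 × 0.01 = $21.36
Legal plan premium: $129.37
Roth contribution: $57.54
Total deductions = $117.48 + $151.39 + $21.36 + $129.37 + $57.54 = $477.14
Net pay = $2,136.00 − $477.14 = $1,658.86

$1,658.86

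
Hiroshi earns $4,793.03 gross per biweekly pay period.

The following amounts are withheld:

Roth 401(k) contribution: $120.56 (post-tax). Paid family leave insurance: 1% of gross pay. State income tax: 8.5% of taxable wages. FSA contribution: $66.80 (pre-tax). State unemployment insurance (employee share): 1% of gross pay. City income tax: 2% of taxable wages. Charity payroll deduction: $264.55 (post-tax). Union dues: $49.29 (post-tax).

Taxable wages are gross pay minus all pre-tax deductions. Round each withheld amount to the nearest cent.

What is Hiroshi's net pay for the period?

$3,699.72

FSA contribution: $66.80
Taxable wages = $4,793.03 − $66.80 = $4,726.23
City income tax: $4,726.23 × 0.02 = $94.52
State income tax: $4,726.23 × 0.085 = $401.73
State unemployment insurance (employee share): $4,793.03 × 0.01 = $47.93
Paid family leave insurance: $4,793.03 × 0.01 = $47.93
Charity payroll deduction: $264.55
Union dues: $49.29
Roth 401(k) contribution: $120.56
Total deductions = $66.80 + $94.52 + $401.73 + $47.93 + $47.93 + $264.55 + $49.29 + $120.56 = $1,093.31
Net pay = $4,793.03 − $1,093.31 = $3,699.72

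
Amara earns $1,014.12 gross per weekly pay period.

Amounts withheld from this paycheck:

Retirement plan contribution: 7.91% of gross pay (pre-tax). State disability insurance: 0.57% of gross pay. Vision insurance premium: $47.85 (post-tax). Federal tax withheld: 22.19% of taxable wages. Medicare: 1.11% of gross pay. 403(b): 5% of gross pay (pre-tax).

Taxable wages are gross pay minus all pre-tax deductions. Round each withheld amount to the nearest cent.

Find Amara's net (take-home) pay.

$622.32

403(b): $1,014.12 × 0.05 = $50.71
Retirement plan contribution: $1,014.12 × 0.0791 = $80.22
Pre-tax total = $50.71 + $80.22 = $130.93
Taxable wages = $1,014.12 − $130.93 = $883.19
Federal tax withheld: $883.19 × 0.2219 = $195.98
Medicare: $1,014.12 × 0.0111 = $11.26
State disability insurance: $1,014.12 × 0.0057 = $5.78
Vision insurance premium: $47.85
Total deductions = $50.71 + $80.22 + $195.98 + $11.26 + $5.78 + $47.85 = $391.80
Net pay = $1,014.12 − $391.80 = $622.32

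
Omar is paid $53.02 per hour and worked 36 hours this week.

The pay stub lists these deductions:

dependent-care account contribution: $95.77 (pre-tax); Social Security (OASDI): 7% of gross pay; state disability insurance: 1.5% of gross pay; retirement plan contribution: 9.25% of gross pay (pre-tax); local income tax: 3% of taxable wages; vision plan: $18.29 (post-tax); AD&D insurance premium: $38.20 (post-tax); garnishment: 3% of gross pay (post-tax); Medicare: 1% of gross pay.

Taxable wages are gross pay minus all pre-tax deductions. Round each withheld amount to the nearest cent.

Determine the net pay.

$1,292.22

Gross pay: 36 × $53.02 = $1,908.72
Dependent-care account contribution: $95.77
Retirement plan contribution: $1,908.72 × 0.0925 = $176.56
Pre-tax total = $95.77 + $176.56 = $272.33
Taxable wages = $1,908.72 − $272.33 = $1,636.39
Local income tax: $1,636.39 × 0.03 = $49.09
Medicare: $1,908.72 × 0.01 = $19.09
Social Security (OASDI): $1,908.72 × 0.07 = $133.61
State disability insurance: $1,908.72 × 0.015 = $28.63
Vision plan: $18.29
Garnishment: $1,908.72 × 0.03 = $57.26
AD&D insurance premium: $38.20
Total deductions = $95.77 + $176.56 + $49.09 + $19.09 + $133.61 + $28.63 + $18.29 + $57.26 + $38.20 = $616.50
Net pay = $1,908.72 − $616.50 = $1,292.22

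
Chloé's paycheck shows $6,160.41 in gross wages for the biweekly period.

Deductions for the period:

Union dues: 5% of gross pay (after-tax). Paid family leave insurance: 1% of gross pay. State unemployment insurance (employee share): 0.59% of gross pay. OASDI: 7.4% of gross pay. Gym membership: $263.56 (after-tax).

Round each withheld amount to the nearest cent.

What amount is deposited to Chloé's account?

Paid family leave insurance: $6,160.41 × 0.01 = $61.60
OASDI: $6,160.41 × 0.074 = $455.87
State unemployment insurance (employee share): $6,160.41 × 0.0059 = $36.35
Gym membership: $263.56
Union dues: $6,160.41 × 0.05 = $308.02
Total deductions = $61.60 + $455.87 + $36.35 + $263.56 + $308.02 = $1,125.40
Net pay = $6,160.41 − $1,125.40 = $5,035.01

$5,035.01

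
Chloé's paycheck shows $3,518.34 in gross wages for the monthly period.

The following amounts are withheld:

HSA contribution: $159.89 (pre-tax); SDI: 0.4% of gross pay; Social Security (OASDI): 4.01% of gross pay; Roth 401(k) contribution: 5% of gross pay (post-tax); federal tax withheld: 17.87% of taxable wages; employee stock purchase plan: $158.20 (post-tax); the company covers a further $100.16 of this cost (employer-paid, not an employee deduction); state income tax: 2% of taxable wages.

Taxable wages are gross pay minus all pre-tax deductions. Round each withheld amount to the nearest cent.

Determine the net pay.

HSA contribution: $159.89
Taxable wages = $3,518.34 − $159.89 = $3,358.45
Federal tax withheld: $3,358.45 × 0.1787 = $600.16
State income tax: $3,358.45 × 0.02 = $67.17
SDI: $3,518.34 × 0.004 = $14.07
Social Security (OASDI): $3,518.34 × 0.0401 = $141.09
Roth 401(k) contribution: $3,518.34 × 0.05 = $175.92
Employee stock purchase plan: $158.20
(Employer's $100.16 toward employee stock purchase plan is not withheld from the employee.)
Total deductions = $159.89 + $600.16 + $67.17 + $14.07 + $141.09 + $175.92 + $158.20 = $1,316.50
Net pay = $3,518.34 − $1,316.50 = $2,201.84

$2,201.84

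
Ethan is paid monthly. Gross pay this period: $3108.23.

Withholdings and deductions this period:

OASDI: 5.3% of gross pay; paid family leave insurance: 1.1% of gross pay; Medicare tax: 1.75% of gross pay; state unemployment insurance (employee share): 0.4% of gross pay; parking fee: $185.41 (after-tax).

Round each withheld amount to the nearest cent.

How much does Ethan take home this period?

$2657.07

State unemployment insurance (employee share): $3108.23 × 0.004 = $12.43
OASDI: $3108.23 × 0.053 = $164.74
Medicare tax: $3108.23 × 0.0175 = $54.39
Paid family leave insurance: $3108.23 × 0.011 = $34.19
Parking fee: $185.41
Total deductions = $12.43 + $164.74 + $54.39 + $34.19 + $185.41 = $451.16
Net pay = $3108.23 − $451.16 = $2657.07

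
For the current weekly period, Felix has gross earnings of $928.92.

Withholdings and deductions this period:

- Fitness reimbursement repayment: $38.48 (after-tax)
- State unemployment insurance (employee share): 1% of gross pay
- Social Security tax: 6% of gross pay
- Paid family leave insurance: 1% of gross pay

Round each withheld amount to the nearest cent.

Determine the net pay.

$816.12

Social Security tax: $928.92 × 0.06 = $55.74
State unemployment insurance (employee share): $928.92 × 0.01 = $9.29
Paid family leave insurance: $928.92 × 0.01 = $9.29
Fitness reimbursement repayment: $38.48
Total deductions = $55.74 + $9.29 + $9.29 + $38.48 = $112.80
Net pay = $928.92 − $112.80 = $816.12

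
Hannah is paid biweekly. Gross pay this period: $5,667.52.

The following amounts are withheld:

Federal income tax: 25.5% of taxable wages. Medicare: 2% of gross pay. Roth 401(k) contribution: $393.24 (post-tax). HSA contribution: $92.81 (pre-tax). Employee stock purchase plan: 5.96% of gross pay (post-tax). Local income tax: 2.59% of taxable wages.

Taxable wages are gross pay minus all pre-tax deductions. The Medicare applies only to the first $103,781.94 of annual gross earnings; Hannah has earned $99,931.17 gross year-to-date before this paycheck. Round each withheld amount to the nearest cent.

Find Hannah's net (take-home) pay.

HSA contribution: $92.81
Taxable wages = $5,667.52 − $92.81 = $5,574.71
Local income tax: $5,574.71 × 0.0259 = $144.38
Federal income tax: $5,574.71 × 0.255 = $1,421.55
Medicare: only $103,781.94 − $99,931.17 = $3,850.77 of this check is subject → $3,850.77 × 0.02 = $77.02
Roth 401(k) contribution: $393.24
Employee stock purchase plan: $5,667.52 × 0.0596 = $337.78
Total deductions = $92.81 + $144.38 + $1,421.55 + $77.02 + $393.24 + $337.78 = $2,466.78
Net pay = $5,667.52 − $2,466.78 = $3,200.74

$3,200.74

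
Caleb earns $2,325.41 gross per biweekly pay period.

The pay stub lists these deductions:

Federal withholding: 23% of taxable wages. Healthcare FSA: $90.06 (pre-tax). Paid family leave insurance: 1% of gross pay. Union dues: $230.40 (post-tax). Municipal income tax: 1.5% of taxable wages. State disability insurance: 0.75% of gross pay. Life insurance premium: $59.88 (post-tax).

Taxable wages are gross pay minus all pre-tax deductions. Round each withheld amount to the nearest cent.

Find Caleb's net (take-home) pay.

Healthcare FSA: $90.06
Taxable wages = $2,325.41 − $90.06 = $2,235.35
Municipal income tax: $2,235.35 × 0.015 = $33.53
Federal withholding: $2,235.35 × 0.23 = $514.13
Paid family leave insurance: $2,325.41 × 0.01 = $23.25
State disability insurance: $2,325.41 × 0.0075 = $17.44
Union dues: $230.40
Life insurance premium: $59.88
Total deductions = $90.06 + $33.53 + $514.13 + $23.25 + $17.44 + $230.40 + $59.88 = $968.69
Net pay = $2,325.41 − $968.69 = $1,356.72

$1,356.72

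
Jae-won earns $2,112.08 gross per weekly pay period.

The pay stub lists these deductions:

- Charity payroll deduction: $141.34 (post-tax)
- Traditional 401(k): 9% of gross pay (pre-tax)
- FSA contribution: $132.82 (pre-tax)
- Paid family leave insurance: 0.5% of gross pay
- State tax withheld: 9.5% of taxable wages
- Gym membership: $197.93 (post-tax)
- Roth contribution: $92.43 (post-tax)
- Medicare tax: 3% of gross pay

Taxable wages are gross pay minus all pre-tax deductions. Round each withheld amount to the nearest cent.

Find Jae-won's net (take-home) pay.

Traditional 401(k): $2,112.08 × 0.09 = $190.09
FSA contribution: $132.82
Pre-tax total = $190.09 + $132.82 = $322.91
Taxable wages = $2,112.08 − $322.91 = $1,789.17
State tax withheld: $1,789.17 × 0.095 = $169.97
Paid family leave insurance: $2,112.08 × 0.005 = $10.56
Medicare tax: $2,112.08 × 0.03 = $63.36
Gym membership: $197.93
Roth contribution: $92.43
Charity payroll deduction: $141.34
Total deductions = $190.09 + $132.82 + $169.97 + $10.56 + $63.36 + $197.93 + $92.43 + $141.34 = $998.50
Net pay = $2,112.08 − $998.50 = $1,113.58

$1,113.58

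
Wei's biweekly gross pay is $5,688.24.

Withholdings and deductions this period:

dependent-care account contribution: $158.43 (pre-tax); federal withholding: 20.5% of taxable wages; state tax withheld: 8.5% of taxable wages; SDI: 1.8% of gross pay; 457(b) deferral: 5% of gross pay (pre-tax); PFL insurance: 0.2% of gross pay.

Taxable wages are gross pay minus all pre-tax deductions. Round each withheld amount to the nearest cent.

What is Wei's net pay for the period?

Dependent-care account contribution: $158.43
457(b) deferral: $5,688.24 × 0.05 = $284.41
Pre-tax total = $158.43 + $284.41 = $442.84
Taxable wages = $5,688.24 − $442.84 = $5,245.40
State tax withheld: $5,245.40 × 0.085 = $445.86
Federal withholding: $5,245.40 × 0.205 = $1,075.31
PFL insurance: $5,688.24 × 0.002 = $11.38
SDI: $5,688.24 × 0.018 = $102.39
Total deductions = $158.43 + $284.41 + $445.86 + $1,075.31 + $11.38 + $102.39 = $2,077.78
Net pay = $5,688.24 − $2,077.78 = $3,610.46

$3,610.46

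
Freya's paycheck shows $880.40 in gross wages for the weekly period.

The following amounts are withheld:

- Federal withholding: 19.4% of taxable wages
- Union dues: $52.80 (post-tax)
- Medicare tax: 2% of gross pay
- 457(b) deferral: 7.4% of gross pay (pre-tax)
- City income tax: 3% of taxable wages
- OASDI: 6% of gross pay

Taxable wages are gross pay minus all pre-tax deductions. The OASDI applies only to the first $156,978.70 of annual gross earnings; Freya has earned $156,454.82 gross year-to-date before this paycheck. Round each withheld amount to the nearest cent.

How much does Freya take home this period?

$530.79

457(b) deferral: $880.40 × 0.074 = $65.15
Taxable wages = $880.40 − $65.15 = $815.25
Federal withholding: $815.25 × 0.194 = $158.16
City income tax: $815.25 × 0.03 = $24.46
OASDI: only $156,978.70 − $156,454.82 = $523.88 of this check is subject → $523.88 × 0.06 = $31.43
Medicare tax: $880.40 × 0.02 = $17.61
Union dues: $52.80
Total deductions = $65.15 + $158.16 + $24.46 + $31.43 + $17.61 + $52.80 = $349.61
Net pay = $880.40 − $349.61 = $530.79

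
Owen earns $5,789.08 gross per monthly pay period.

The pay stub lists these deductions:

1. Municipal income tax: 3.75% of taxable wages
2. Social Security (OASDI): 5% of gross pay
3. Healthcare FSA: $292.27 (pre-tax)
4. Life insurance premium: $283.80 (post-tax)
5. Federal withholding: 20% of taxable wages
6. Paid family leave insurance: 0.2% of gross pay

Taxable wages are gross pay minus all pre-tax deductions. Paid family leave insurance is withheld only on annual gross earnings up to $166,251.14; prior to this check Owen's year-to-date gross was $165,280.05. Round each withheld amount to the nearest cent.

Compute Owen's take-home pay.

$3,616.13

Healthcare FSA: $292.27
Taxable wages = $5,789.08 − $292.27 = $5,496.81
Federal withholding: $5,496.81 × 0.2 = $1,099.36
Municipal income tax: $5,496.81 × 0.0375 = $206.13
Social Security (OASDI): $5,789.08 × 0.05 = $289.45
Paid family leave insurance: only $166,251.14 − $165,280.05 = $971.09 of this check is subject → $971.09 × 0.002 = $1.94
Life insurance premium: $283.80
Total deductions = $292.27 + $1,099.36 + $206.13 + $289.45 + $1.94 + $283.80 = $2,172.95
Net pay = $5,789.08 − $2,172.95 = $3,616.13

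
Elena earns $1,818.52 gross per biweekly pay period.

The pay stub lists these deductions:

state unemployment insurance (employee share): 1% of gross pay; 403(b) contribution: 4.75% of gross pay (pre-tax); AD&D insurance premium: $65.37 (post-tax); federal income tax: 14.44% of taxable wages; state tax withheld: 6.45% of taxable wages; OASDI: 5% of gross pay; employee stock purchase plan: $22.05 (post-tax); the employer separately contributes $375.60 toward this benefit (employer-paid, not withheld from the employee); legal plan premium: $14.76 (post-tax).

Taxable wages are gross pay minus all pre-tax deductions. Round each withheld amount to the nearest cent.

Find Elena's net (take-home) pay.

$1,159.00

403(b) contribution: $1,818.52 × 0.0475 = $86.38
Taxable wages = $1,818.52 − $86.38 = $1,732.14
State tax withheld: $1,732.14 × 0.0645 = $111.72
Federal income tax: $1,732.14 × 0.1444 = $250.12
OASDI: $1,818.52 × 0.05 = $90.93
State unemployment insurance (employee share): $1,818.52 × 0.01 = $18.19
AD&D insurance premium: $65.37
Employee stock purchase plan: $22.05
Legal plan premium: $14.76
(Employer's $375.60 toward employee stock purchase plan is not withheld from the employee.)
Total deductions = $86.38 + $111.72 + $250.12 + $90.93 + $18.19 + $65.37 + $22.05 + $14.76 = $659.52
Net pay = $1,818.52 − $659.52 = $1,159.00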